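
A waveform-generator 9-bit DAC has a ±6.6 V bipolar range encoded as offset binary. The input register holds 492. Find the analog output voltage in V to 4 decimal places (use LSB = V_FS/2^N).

6.0844 V

LSB = 13.2 V / 2^9 = 25.781 mV.
V_out = (−6.6) + 492 × 0.0257812 V = 6.08437 V.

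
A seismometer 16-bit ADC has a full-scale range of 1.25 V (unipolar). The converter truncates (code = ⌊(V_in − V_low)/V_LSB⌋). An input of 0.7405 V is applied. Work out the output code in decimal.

code 38823

LSB = 1.25 V / 65536 = 19.07 µV.
Input sits at 38823.526 steps above V_low.
So the output code is 38823.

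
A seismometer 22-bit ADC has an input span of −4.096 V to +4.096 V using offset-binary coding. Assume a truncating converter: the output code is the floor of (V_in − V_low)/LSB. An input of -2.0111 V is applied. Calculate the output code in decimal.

code 1067468

LSB = 8.192 V / 4194304 = 1.95 µV.
(-2.0111 − (−4.096)) / 1.95313e-06 = 1067468.800 LSBs.
So the output code is 1067468.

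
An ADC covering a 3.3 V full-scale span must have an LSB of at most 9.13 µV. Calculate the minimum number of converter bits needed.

19 bits

Number of steps required ≥ 3.3 V / 9.13 µV = 361445.78.
Need 2^N ≥ 361445.78; 2^18 = 262144, 2^19 = 524288.
Minimum N = 19.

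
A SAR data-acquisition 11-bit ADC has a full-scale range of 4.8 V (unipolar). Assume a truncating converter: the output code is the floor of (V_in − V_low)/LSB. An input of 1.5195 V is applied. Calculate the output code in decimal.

code 648

With 2048 levels over 4.8 V, one step is 2.344 mV.
(1.5195 − 0) / 0.00234375 = 648.320 LSBs.
So the output code is 648.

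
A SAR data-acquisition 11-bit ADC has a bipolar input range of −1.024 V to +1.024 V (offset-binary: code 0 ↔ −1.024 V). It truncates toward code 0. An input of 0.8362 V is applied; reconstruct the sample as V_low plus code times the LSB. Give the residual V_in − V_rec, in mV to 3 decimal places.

0.200 mV

One LSB is 2.048 V / 2048 = 1.000 mV.
(V_in − V_low)/LSB = (0.8362 − (−1.024))/0.001 = 1860.2000 → code 1860 (floor).
Code 1860 maps back to (−1.024) + 1860×0.001 V = 0.836 V.
Error = 0.8362 − 0.836 = 0.0002 V = 0.200 mV.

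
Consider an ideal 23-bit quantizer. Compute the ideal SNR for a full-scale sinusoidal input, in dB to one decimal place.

SNR ≈ 6.02·N + 1.76 dB = 6.02·23 + 1.76 = 140.22 dB.

140.2 dB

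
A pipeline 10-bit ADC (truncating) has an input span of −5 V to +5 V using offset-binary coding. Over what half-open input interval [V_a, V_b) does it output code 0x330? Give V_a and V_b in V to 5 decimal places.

[2.96875 V, 2.97852 V)

LSB = 10/2^10 = 9.766 mV.
Code 0x330 = 816 decimal.
V_a = V_low + 816·LSB = 2.96875 V; V_b = V_low + 817·LSB = 2.97852 V.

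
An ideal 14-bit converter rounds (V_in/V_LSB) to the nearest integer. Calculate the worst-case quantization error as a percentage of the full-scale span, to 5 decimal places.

Rounding → worst-case error = ½ LSB = V_FS/2^15, so 100/32768 = 0.00305176 % of full scale.

0.00305 %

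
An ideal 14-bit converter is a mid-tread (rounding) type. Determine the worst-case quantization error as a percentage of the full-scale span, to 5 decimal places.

Rounding → worst-case error = ½ LSB = V_FS/2^15, so 100/32768 = 0.00305176 % of full scale.

0.00305 %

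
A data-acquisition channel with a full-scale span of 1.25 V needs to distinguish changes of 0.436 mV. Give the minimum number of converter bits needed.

12 bits

Number of steps required ≥ 1.25 V / 0.436 mV = 2866.97.
Need 2^N ≥ 2866.97; 2^11 = 2048, 2^12 = 4096.
Minimum N = 12.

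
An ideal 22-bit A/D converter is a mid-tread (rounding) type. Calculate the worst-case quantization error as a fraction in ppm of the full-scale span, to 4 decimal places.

0.1192 ppm

Rounding → worst-case error = ½ LSB = V_FS/2^23, so 1e+06/8388608 = 0.119209 ppm of full scale.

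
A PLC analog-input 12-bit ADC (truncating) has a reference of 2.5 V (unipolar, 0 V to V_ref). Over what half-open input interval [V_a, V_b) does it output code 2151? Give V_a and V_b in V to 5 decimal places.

[1.31287 V, 1.31348 V)

LSB = 2.5/2^12 = 0.610 mV.
V_a = V_low + 2151·LSB = 1.31287 V; V_b = V_low + 2152·LSB = 1.31348 V.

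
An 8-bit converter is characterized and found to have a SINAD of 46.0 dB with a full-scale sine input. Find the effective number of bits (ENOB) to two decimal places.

7.35 bits

ENOB = (SINAD − 1.76) / 6.02 = (46.0 − 1.76)/6.02 = 7.349.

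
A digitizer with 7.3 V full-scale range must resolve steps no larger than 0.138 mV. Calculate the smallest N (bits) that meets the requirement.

Number of steps required ≥ 7.3 V / 0.138 mV = 52898.55.
Need 2^N ≥ 52898.55; 2^15 = 32768, 2^16 = 65536.
Minimum N = 16.

16 bits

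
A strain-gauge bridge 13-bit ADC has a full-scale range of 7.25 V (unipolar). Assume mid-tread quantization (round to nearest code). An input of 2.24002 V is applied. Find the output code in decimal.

LSB = 7.25 V / 8192 = 0.885 mV.
Input sits at 2531.068 steps above V_low.
round(2531.068) = 2531.

code 2531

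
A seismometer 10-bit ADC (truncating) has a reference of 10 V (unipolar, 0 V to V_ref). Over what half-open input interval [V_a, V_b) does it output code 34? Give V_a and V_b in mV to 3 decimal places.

LSB = 10/2^10 = 9.766 mV.
V_a = V_low + 34·LSB = 0.332031 V; V_b = V_low + 35·LSB = 0.341797 V.

[332.031 mV, 341.797 mV)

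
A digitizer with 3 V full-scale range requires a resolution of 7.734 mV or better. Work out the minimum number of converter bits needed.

9 bits

Number of steps required ≥ 3 V / 7.734 mV = 387.90.
Need 2^N ≥ 387.90; 2^8 = 256, 2^9 = 512.
Minimum N = 9.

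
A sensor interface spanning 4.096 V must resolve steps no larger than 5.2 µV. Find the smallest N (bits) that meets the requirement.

20 bits

Number of steps required ≥ 4.096 V / 5.2 µV = 787692.31.
Need 2^N ≥ 787692.31; 2^19 = 524288, 2^20 = 1048576.
Minimum N = 20.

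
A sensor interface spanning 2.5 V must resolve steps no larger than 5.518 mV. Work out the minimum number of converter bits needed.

9 bits

Number of steps required ≥ 2.5 V / 5.518 mV = 453.06.
Need 2^N ≥ 453.06; 2^8 = 256, 2^9 = 512.
Minimum N = 9.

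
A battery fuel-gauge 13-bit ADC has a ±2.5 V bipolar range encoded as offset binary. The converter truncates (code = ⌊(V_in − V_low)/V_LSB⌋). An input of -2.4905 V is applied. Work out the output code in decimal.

Full-scale span = 5 V; LSB = 5/2^13 = 0.610 mV.
(-2.4905 − (−2.5)) / 0.000610352 = 15.565 LSBs.
Floor → code 15.

code 15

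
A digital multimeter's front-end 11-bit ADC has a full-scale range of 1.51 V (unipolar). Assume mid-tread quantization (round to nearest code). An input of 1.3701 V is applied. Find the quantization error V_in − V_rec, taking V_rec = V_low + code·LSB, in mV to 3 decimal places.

0.188 mV

One LSB is 1.51 V / 2048 = 0.737 mV.
(1.3701 − 0)/0.000737305 = 1858.2548; round gives code 1858.
Code 1858 maps back to 0 + 1858×0.000737305 V = 1.3699121 V.
V_in − V_rec = 0.000187891 V = 0.188 mV.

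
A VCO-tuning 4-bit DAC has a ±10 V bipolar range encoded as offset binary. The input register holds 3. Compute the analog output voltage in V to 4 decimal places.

-6.2500 V

LSB = 20 V / 2^4 = 1.2500 V.
V_out = (−10) + 3 × 1.25 V = -6.25 V.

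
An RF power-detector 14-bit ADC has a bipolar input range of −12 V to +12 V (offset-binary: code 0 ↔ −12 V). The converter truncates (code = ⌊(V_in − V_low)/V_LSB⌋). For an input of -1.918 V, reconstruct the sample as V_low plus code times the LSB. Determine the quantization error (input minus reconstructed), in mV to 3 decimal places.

0.945 mV

Step size: 24 V ÷ 2^14 = 1.465 mV.
(-1.918 − (−12))/0.00146484 = 6882.6453; ⌊·⌋ gives code 6882.
Code 6882 maps back to (−12) + 6882×0.00146484 V = -1.9189453 V.
Difference: 0.000945312 V → 0.945 mV.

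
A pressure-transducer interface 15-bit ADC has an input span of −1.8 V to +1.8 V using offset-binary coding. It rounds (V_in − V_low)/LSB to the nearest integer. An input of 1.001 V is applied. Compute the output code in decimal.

LSB = 3.6 V / 32768 = 109.86 µV.
(V_in − V_low)/LSB = (1.001 − (−1.8)) / 0.000109863 = 25495.324.
round(25495.324) = 25495.

code 25495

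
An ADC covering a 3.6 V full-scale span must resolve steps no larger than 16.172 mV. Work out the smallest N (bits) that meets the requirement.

8 bits

Number of steps required ≥ 3.6 V / 16.172 mV = 222.61.
Need 2^N ≥ 222.61; 2^7 = 128, 2^8 = 256.
Minimum N = 8.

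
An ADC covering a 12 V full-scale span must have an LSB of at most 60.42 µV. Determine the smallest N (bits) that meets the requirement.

Number of steps required ≥ 12 V / 60.42 µV = 198609.73.
Need 2^N ≥ 198609.73; 2^17 = 131072, 2^18 = 262144.
Minimum N = 18.

18 bits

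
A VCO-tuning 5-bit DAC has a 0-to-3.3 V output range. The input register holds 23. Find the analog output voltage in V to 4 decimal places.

LSB = 3.3 V / 2^5 = 103.125 mV.
V_out = 0 + 23 × 0.103125 V = 2.37188 V.

2.3719 V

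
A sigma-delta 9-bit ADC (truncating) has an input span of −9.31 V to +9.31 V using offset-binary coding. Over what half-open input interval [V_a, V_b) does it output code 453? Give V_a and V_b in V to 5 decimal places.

LSB = 18.62/2^9 = 36.367 mV.
V_a = V_low + 453·LSB = 7.16434 V; V_b = V_low + 454·LSB = 7.2007 V.

[7.16434 V, 7.20070 V)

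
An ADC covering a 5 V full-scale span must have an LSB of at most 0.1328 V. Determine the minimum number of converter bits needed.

Number of steps required ≥ 5 V / 0.1328 V = 37.65.
Need 2^N ≥ 37.65; 2^5 = 32, 2^6 = 64.
Minimum N = 6.

6 bits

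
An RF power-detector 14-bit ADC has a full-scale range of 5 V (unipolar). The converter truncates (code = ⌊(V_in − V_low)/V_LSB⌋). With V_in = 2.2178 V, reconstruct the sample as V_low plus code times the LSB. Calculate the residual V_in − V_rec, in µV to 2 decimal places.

Step size: 5 V ÷ 2^14 = 305.18 µV.
(V_in − V_low)/LSB = (2.2178 − 0)/0.000305176 = 7267.2870 → code 7267 (floor).
Code 7267 maps back to 0 + 7267×0.000305176 V = 2.2177124 V.
V_in − V_rec = 8.75977e-05 V = 87.60 µV.

87.60 µV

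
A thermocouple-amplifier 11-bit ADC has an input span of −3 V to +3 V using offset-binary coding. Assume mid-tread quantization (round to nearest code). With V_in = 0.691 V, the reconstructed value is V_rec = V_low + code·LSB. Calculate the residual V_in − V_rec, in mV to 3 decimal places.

LSB = 6/2^11 = 2.930 mV.
Scaled input = 1259.8613 LSBs, so code = 1260.
V_rec = (−3) + 1260·0.00292969 = 0.69140625 V.
Difference: -0.00040625 V → -0.406 mV.

-0.406 mV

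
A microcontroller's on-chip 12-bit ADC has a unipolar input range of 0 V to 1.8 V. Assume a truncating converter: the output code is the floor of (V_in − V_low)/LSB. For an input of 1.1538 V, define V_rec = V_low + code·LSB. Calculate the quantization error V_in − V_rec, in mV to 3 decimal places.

LSB = 1.8/2^12 = 439.45 µV.
(V_in − V_low)/LSB = (1.1538 − 0)/0.000439453 = 2625.5360 → code 2625 (floor).
Reconstructed: 1.1535645 V.
Error = 1.1538 − 1.1535645 = 0.000235547 V = 0.236 mV.

0.236 mV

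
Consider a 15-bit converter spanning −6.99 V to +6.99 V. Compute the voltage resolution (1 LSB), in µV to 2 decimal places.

426.64 µV

Full-scale span = 13.98 V.
LSB = 13.98 / 2^15 = 13.98 / 32768 = 0.000426636 V = 426.64 µV.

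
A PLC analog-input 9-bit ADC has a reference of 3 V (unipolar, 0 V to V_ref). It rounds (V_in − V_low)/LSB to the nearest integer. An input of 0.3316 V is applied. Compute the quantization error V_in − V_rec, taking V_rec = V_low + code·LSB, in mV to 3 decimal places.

Step size: 3 V ÷ 2^9 = 5.859 mV.
(V_in − V_low)/LSB = (0.3316 − 0)/0.00585938 = 56.5931 → code 57 (round).
Code 57 maps back to 0 + 57×0.00585938 V = 0.33398438 V.
Error = 0.3316 − 0.33398438 = -0.00238438 V = -2.384 mV.

-2.384 mV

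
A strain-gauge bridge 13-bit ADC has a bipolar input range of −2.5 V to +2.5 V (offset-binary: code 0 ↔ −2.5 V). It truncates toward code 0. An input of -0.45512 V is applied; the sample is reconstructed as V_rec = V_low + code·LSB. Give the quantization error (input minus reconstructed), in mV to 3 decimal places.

Step size: 5 V ÷ 2^13 = 0.610 mV.
(V_in − V_low)/LSB = (-0.45512 − (−2.5))/0.000610352 = 3350.3314 → code 3350 (floor).
Code 3350 maps back to (−2.5) + 3350×0.000610352 V = -0.45532227 V.
Difference: 0.000202266 V → 0.202 mV.

0.202 mV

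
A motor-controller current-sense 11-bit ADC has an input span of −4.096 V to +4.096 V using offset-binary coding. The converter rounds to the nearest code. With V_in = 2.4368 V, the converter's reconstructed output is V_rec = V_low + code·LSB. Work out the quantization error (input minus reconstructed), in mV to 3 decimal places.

0.800 mV

One LSB is 8.192 V / 2048 = 4.000 mV.
(V_in − V_low)/LSB = (2.4368 − (−4.096))/0.004 = 1633.2000 → code 1633 (round).
V_rec = (−4.096) + 1633·0.004 = 2.436 V.
Difference: 0.0008 V → 0.800 mV.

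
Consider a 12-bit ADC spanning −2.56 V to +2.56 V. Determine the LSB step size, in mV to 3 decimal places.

1.250 mV

Full-scale span = 5.12 V.
LSB = 5.12 / 2^12 = 5.12 / 4096 = 0.00125 V = 1.250 mV.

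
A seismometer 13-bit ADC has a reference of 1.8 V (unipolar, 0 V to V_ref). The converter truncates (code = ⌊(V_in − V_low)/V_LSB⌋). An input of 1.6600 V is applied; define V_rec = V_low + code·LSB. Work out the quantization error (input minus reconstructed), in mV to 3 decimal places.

0.186 mV

LSB = 1.8/2^13 = 219.73 µV.
(V_in − V_low)/LSB = (1.6600 − 0)/0.000219727 = 7554.8444 → code 7554 (floor).
Code 7554 maps back to 0 + 7554×0.000219727 V = 1.6598145 V.
V_in − V_rec = 0.000185547 V = 0.186 mV.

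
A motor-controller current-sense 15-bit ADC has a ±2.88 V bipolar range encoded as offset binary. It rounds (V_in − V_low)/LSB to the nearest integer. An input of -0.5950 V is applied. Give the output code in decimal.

code 12999

With 32768 levels over 5.76 V, one step is 175.78 µV.
(V_in − V_low)/LSB = (-0.5950 − (−2.88)) / 0.000175781 = 12999.111.
So the output code is 12999.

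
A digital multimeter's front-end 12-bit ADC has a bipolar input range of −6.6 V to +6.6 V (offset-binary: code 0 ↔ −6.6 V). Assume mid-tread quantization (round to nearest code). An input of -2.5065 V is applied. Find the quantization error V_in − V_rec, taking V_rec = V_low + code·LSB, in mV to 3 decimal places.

0.727 mV

Step size: 13.2 V ÷ 2^12 = 3.223 mV.
(-2.5065 − (−6.6))/0.00322266 = 1270.2255; round gives code 1270.
Code 1270 maps back to (−6.6) + 1270×0.00322266 V = -2.5072266 V.
V_in − V_rec = 0.000726562 V = 0.727 mV.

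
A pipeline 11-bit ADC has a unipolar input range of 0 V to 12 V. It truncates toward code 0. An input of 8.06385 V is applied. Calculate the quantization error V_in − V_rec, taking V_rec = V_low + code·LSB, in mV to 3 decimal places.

1.350 mV

Step size: 12 V ÷ 2^11 = 5.859 mV.
(8.06385 − 0)/0.00585938 = 1376.2304; ⌊·⌋ gives code 1376.
Code 1376 maps back to 0 + 1376×0.00585938 V = 8.0625 V.
Difference: 0.00135 V → 1.350 mV.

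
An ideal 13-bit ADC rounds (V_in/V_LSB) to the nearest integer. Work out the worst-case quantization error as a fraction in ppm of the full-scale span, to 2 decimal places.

Rounding → worst-case error = ½ LSB = V_FS/2^14, so 1e+06/16384 = 61.0352 ppm of full scale.

61.04 ppm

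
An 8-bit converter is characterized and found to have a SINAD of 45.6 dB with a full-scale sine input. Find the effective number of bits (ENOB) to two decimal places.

7.28 bits

ENOB = (SINAD − 1.76) / 6.02 = (45.6 − 1.76)/6.02 = 7.282.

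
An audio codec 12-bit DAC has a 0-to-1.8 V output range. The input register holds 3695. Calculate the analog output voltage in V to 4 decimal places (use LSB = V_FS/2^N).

1.6238 V

LSB = 1.8 V / 2^12 = 439.45 µV.
V_out = 0 + 3695 × 0.000439453 V = 1.62378 V.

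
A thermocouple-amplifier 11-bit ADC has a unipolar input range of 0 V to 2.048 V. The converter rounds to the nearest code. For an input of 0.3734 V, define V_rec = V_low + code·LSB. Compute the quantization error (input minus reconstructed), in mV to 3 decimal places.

LSB = 2.048/2^11 = 1.000 mV.
(V_in − V_low)/LSB = (0.3734 − 0)/0.001 = 373.4000 → code 373 (round).
Reconstructed: 0.373 V.
Error = 0.3734 − 0.373 = 0.0004 V = 0.400 mV.

0.400 mV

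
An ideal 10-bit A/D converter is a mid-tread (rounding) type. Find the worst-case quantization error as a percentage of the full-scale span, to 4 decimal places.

0.0488 %

Rounding → worst-case error = ½ LSB = V_FS/2^11, so 100/2048 = 0.0488281 % of full scale.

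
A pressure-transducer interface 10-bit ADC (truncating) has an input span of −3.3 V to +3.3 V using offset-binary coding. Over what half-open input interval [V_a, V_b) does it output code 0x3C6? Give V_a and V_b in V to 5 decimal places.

[2.92617 V, 2.93262 V)

LSB = 6.6/2^10 = 6.445 mV.
Code 0x3C6 = 966 decimal.
V_a = V_low + 966·LSB = 2.92617 V; V_b = V_low + 967·LSB = 2.93262 V.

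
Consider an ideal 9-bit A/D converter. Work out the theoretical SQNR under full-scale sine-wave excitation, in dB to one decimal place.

SNR ≈ 6.02·N + 1.76 dB = 6.02·9 + 1.76 = 55.94 dB.

55.9 dB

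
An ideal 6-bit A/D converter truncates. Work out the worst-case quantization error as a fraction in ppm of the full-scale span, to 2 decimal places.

Truncating → worst-case error = 1 LSB = V_FS/2^6, so 1e+06/64 = 15625 ppm of full scale.

15625.00 ppm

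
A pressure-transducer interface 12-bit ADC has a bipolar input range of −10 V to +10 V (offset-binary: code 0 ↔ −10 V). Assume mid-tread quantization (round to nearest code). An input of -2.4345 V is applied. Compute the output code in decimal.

code 1549

Full-scale span = 20 V; LSB = 20/2^12 = 4.883 mV.
(-2.4345 − (−10)) / 0.00488281 = 1549.414 LSBs.
round(1549.414) = 1549.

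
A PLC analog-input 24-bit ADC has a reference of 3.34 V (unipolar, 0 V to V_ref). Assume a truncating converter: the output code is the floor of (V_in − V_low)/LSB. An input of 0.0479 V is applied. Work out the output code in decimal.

code 240607

LSB = 3.34 V / 16777216 = 0.20 µV.
Input sits at 240607.379 steps above V_low.
So the output code is 240607.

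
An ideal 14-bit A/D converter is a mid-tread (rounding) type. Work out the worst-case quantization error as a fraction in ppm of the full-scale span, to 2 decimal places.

Rounding → worst-case error = ½ LSB = V_FS/2^15, so 1e+06/32768 = 30.5176 ppm of full scale.

30.52 ppm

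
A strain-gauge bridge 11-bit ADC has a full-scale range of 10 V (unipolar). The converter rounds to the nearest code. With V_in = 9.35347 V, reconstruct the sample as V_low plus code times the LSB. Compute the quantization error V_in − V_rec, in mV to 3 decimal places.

-1.999 mV

LSB = 10/2^11 = 4.883 mV.
(V_in − V_low)/LSB = (9.35347 − 0)/0.00488281 = 1915.5907 → code 1916 (round).
V_rec = 0 + 1916·0.00488281 = 9.3554688 V.
Error = 9.35347 − 9.3554688 = -0.00199875 V = -1.999 mV.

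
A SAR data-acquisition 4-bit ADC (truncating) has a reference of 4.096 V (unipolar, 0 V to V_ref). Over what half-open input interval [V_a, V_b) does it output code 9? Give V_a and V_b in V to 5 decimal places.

LSB = 4.096/2^4 = 256.000 mV.
V_a = V_low + 9·LSB = 2.304 V; V_b = V_low + 10·LSB = 2.56 V.

[2.30400 V, 2.56000 V)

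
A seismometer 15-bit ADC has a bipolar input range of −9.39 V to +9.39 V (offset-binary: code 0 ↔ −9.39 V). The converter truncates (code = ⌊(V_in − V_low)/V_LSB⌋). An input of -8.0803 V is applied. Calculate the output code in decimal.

code 2285

With 32768 levels over 18.78 V, one step is 0.573 mV.
(-8.0803 − (−9.39)) / 0.00057312 = 2285.210 LSBs.
Floor → code 2285.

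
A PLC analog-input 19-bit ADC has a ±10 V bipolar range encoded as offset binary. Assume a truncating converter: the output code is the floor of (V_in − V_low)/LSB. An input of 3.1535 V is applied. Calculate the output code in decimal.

code 344811

With 524288 levels over 20 V, one step is 38.15 µV.
Input sits at 344811.110 steps above V_low.
Floor → code 344811.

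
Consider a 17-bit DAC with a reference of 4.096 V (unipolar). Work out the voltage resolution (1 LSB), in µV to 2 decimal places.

Full-scale span = 4.096 V.
LSB = 4.096 / 2^17 = 4.096 / 131072 = 3.125e-05 V = 31.25 µV.

31.25 µV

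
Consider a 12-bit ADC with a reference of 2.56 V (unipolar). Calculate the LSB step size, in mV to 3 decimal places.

0.625 mV

Full-scale span = 2.56 V.
LSB = 2.56 / 2^12 = 2.56 / 4096 = 0.000625 V = 0.625 mV.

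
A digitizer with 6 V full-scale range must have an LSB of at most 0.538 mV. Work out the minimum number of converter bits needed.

14 bits

Number of steps required ≥ 6 V / 0.538 mV = 11152.42.
Need 2^N ≥ 11152.42; 2^13 = 8192, 2^14 = 16384.
Minimum N = 14.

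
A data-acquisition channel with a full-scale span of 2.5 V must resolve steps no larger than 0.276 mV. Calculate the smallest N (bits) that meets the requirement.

14 bits

Number of steps required ≥ 2.5 V / 0.276 mV = 9057.97.
Need 2^N ≥ 9057.97; 2^13 = 8192, 2^14 = 16384.
Minimum N = 14.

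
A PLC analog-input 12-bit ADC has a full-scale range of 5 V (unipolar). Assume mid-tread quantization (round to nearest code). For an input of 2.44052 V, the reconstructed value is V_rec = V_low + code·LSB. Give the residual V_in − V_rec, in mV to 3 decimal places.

One LSB is 5 V / 4096 = 1.221 mV.
Scaled input = 1999.2740 LSBs, so code = 1999.
Code 1999 maps back to 0 + 1999×0.0012207 V = 2.4401855 V.
Error = 2.44052 − 2.4401855 = 0.000334453 V = 0.334 mV.

0.334 mV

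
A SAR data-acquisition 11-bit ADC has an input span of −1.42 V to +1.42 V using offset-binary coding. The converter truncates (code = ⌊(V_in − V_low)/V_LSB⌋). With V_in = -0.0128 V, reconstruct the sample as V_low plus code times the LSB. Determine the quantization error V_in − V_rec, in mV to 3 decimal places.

LSB = 2.84/2^11 = 1.387 mV.
(V_in − V_low)/LSB = (-0.0128 − (−1.42))/0.00138672 = 1014.7696 → code 1014 (floor).
Code 1014 maps back to (−1.42) + 1014×0.00138672 V = -0.013867187 V.
V_in − V_rec = 0.00106719 V = 1.067 mV.

1.067 mV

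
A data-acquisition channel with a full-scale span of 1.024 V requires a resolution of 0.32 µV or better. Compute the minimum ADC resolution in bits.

Number of steps required ≥ 1.024 V / 0.32 µV = 3200000.00.
Need 2^N ≥ 3200000.00; 2^21 = 2097152, 2^22 = 4194304.
Minimum N = 22.

22 bits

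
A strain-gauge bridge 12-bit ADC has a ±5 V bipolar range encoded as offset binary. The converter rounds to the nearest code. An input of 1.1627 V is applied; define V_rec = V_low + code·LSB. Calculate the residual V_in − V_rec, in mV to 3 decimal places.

Step size: 10 V ÷ 2^12 = 2.441 mV.
(1.1627 − (−5))/0.00244141 = 2524.2419; round gives code 2524.
Reconstructed: 1.1621094 V.
Error = 1.1627 − 1.1621094 = 0.000590625 V = 0.591 mV.

0.591 mV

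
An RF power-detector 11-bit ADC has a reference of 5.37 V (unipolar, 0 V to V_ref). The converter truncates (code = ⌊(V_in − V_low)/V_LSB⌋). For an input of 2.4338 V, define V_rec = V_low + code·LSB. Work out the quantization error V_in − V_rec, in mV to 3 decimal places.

Step size: 5.37 V ÷ 2^11 = 2.622 mV.
Scaled input = 928.1978 LSBs, so code = 928.
Code 928 maps back to 0 + 928×0.00262207 V = 2.4332812 V.
Difference: 0.00051875 V → 0.519 mV.

0.519 mV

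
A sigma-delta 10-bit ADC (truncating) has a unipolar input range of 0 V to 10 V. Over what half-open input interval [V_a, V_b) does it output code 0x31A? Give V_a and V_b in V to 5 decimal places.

LSB = 10/2^10 = 9.766 mV.
Code 0x31A = 794 decimal.
V_a = V_low + 794·LSB = 7.75391 V; V_b = V_low + 795·LSB = 7.76367 V.

[7.75391 V, 7.76367 V)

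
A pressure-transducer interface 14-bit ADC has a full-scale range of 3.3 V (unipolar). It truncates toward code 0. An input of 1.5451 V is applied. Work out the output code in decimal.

With 16384 levels over 3.3 V, one step is 201.42 µV.
(V_in − V_low)/LSB = (1.5451 − 0) / 0.000201416 = 7671.187.
⌊·⌋(7671.187) = 7671.

code 7671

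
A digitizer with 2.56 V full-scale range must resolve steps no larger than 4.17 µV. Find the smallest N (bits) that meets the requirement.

Number of steps required ≥ 2.56 V / 4.17 µV = 613908.87.
Need 2^N ≥ 613908.87; 2^19 = 524288, 2^20 = 1048576.
Minimum N = 20.

20 bits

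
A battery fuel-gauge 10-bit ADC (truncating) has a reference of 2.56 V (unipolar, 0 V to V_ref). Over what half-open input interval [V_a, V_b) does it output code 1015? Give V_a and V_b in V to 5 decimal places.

LSB = 2.56/2^10 = 2.500 mV.
V_a = V_low + 1015·LSB = 2.5375 V; V_b = V_low + 1016·LSB = 2.54 V.

[2.53750 V, 2.54000 V)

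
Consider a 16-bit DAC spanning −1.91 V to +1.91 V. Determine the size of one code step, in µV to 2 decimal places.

Full-scale span = 3.82 V.
LSB = 3.82 / 2^16 = 3.82 / 65536 = 5.82886e-05 V = 58.29 µV.

58.29 µV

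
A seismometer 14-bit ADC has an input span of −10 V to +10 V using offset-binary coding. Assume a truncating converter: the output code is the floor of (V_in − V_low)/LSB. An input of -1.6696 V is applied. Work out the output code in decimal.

Full-scale span = 20 V; LSB = 20/2^14 = 1.221 mV.
Input sits at 6824.264 steps above V_low.
So the output code is 6824.

code 6824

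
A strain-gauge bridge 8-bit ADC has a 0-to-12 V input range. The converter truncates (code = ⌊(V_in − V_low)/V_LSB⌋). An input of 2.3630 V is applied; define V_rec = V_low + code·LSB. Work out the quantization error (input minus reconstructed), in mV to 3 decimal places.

Step size: 12 V ÷ 2^8 = 46.875 mV.
Scaled input = 50.4107 LSBs, so code = 50.
V_rec = 0 + 50·0.046875 = 2.34375 V.
V_in − V_rec = 0.01925 V = 19.250 mV.

19.250 mV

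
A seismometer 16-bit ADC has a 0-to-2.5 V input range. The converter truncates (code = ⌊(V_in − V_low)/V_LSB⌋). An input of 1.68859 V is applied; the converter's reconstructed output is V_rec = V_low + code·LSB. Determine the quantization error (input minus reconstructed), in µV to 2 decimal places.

LSB = 2.5/2^16 = 38.15 µV.
Scaled input = 44265.3737 LSBs, so code = 44265.
Code 44265 maps back to 0 + 44265×3.8147e-05 V = 1.6885757 V.
Difference: 1.42554e-05 V → 14.26 µV.

14.26 µV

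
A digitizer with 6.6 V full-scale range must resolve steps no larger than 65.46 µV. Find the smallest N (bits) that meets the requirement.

17 bits

Number of steps required ≥ 6.6 V / 65.46 µV = 100824.93.
Need 2^N ≥ 100824.93; 2^16 = 65536, 2^17 = 131072.
Minimum N = 17.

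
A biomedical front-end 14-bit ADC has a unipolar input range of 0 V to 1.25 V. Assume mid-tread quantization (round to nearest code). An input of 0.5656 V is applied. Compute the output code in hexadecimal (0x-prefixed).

code 0x1CF5 (decimal 7413)

Full-scale span = 1.25 V; LSB = 1.25/2^14 = 76.29 µV.
Input sits at 7413.432 steps above V_low.
Round → code 7413.
In hexadecimal (0x-prefixed): 0x1CF5.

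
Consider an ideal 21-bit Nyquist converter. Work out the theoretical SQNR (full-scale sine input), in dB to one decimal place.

SNR ≈ 6.02·N + 1.76 dB = 6.02·21 + 1.76 = 128.18 dB.

128.2 dB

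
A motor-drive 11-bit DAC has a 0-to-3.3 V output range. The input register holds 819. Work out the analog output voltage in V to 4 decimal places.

1.3197 V

LSB = 3.3 V / 2^11 = 1.611 mV.
V_out = 0 + 819 × 0.00161133 V = 1.31968 V.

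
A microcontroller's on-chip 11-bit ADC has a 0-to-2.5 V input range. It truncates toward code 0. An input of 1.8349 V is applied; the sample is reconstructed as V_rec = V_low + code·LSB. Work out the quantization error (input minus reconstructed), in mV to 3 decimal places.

0.183 mV

LSB = 2.5/2^11 = 1.221 mV.
(V_in − V_low)/LSB = (1.8349 − 0)/0.0012207 = 1503.1501 → code 1503 (floor).
V_rec = 0 + 1503·0.0012207 = 1.8347168 V.
Difference: 0.000183203 V → 0.183 mV.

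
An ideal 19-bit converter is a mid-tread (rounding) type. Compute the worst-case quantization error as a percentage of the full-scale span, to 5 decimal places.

Rounding → worst-case error = ½ LSB = V_FS/2^20, so 100/1048576 = 9.53674e-05 % of full scale.

0.00010 %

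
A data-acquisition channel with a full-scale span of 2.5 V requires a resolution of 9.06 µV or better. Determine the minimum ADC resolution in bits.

Number of steps required ≥ 2.5 V / 9.06 µV = 275938.19.
Need 2^N ≥ 275938.19; 2^18 = 262144, 2^19 = 524288.
Minimum N = 19.

19 bits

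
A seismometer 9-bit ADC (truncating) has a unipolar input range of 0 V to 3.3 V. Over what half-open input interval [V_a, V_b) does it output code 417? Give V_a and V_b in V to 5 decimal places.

LSB = 3.3/2^9 = 6.445 mV.
V_a = V_low + 417·LSB = 2.6877 V; V_b = V_low + 418·LSB = 2.69414 V.

[2.68770 V, 2.69414 V)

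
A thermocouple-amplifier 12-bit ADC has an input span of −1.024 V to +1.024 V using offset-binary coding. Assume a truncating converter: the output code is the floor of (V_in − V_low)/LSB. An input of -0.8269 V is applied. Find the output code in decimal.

LSB = 2.048 V / 4096 = 0.500 mV.
Input sits at 394.200 steps above V_low.
Floor → code 394.

code 394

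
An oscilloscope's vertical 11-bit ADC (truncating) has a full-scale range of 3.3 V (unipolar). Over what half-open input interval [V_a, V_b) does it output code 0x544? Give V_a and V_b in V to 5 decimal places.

LSB = 3.3/2^11 = 1.611 mV.
Code 0x544 = 1348 decimal.
V_a = V_low + 1348·LSB = 2.17207 V; V_b = V_low + 1349·LSB = 2.17368 V.

[2.17207 V, 2.17368 V)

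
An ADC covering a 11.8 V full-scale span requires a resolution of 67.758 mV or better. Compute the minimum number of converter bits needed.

8 bits

Number of steps required ≥ 11.8 V / 67.758 mV = 174.15.
Need 2^N ≥ 174.15; 2^7 = 128, 2^8 = 256.
Minimum N = 8.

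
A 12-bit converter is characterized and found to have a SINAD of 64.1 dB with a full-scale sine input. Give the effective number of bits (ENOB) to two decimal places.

10.36 bits

ENOB = (SINAD − 1.76) / 6.02 = (64.1 − 1.76)/6.02 = 10.355.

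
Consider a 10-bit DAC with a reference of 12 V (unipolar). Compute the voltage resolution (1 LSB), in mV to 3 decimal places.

11.719 mV

Full-scale span = 12 V.
LSB = 12 / 2^10 = 12 / 1024 = 0.0117188 V = 11.719 mV.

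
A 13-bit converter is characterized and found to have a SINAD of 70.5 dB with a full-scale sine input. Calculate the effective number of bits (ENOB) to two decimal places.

11.42 bits

ENOB = (SINAD − 1.76) / 6.02 = (70.5 − 1.76)/6.02 = 11.419.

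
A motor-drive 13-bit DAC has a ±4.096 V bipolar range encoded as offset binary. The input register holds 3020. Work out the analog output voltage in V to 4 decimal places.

LSB = 8.192 V / 2^13 = 1.000 mV.
V_out = (−4.096) + 3020 × 0.001 V = -1.076 V.

-1.0760 V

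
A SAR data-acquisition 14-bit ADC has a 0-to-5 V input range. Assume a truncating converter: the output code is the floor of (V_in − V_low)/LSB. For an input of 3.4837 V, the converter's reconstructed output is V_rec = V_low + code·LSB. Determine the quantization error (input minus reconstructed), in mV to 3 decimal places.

One LSB is 5 V / 16384 = 305.18 µV.
Scaled input = 11415.3882 LSBs, so code = 11415.
Reconstructed: 3.4835815 V.
Difference: 0.000118457 V → 0.118 mV.

0.118 mV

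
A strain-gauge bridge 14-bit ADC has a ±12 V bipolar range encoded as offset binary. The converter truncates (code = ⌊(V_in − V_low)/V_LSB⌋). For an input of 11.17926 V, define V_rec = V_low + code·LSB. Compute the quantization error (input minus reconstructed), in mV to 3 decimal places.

LSB = 24/2^14 = 1.465 mV.
Scaled input = 15823.7082 LSBs, so code = 15823.
Code 15823 maps back to (−12) + 15823×0.00146484 V = 11.178223 V.
Difference: 0.00103734 V → 1.037 mV.

1.037 mV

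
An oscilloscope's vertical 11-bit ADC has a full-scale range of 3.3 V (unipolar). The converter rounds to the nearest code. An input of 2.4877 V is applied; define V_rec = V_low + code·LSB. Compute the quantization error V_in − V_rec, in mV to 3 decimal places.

Step size: 3.3 V ÷ 2^11 = 1.611 mV.
(2.4877 − 0)/0.00161133 = 1543.8817; round gives code 1544.
V_rec = 0 + 1544·0.00161133 = 2.4878906 V.
Difference: -0.000190625 V → -0.191 mV.

-0.191 mV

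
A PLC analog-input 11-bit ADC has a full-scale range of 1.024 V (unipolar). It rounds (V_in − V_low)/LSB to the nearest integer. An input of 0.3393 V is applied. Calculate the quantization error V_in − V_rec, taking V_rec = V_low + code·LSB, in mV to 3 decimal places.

-0.200 mV

LSB = 1.024/2^11 = 0.500 mV.
(0.3393 − 0)/0.0005 = 678.6000; round gives code 679.
V_rec = 0 + 679·0.0005 = 0.3395 V.
Difference: -0.0002 V → -0.200 mV.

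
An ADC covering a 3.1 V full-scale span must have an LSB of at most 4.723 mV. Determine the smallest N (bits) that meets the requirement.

10 bits

Number of steps required ≥ 3.1 V / 4.723 mV = 656.36.
Need 2^N ≥ 656.36; 2^9 = 512, 2^10 = 1024.
Minimum N = 10.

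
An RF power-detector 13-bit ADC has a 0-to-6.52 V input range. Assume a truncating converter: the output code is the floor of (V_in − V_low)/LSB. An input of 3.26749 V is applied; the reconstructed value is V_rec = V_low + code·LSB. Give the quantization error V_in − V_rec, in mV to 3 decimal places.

0.327 mV

One LSB is 6.52 V / 8192 = 0.796 mV.
(V_in − V_low)/LSB = (3.26749 − 0)/0.000795898 = 4105.4107 → code 4105 (floor).
Code 4105 maps back to 0 + 4105×0.000795898 V = 3.2671631 V.
Error = 3.26749 − 3.2671631 = 0.000326914 V = 0.327 mV.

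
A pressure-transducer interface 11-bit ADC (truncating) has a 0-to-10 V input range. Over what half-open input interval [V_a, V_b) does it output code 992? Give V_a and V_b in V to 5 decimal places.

LSB = 10/2^11 = 4.883 mV.
V_a = V_low + 992·LSB = 4.84375 V; V_b = V_low + 993·LSB = 4.84863 V.

[4.84375 V, 4.84863 V)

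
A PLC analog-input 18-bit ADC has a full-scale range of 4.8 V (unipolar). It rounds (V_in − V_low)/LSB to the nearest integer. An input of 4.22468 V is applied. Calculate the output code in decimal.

code 230724

LSB = 4.8 V / 262144 = 18.31 µV.
Input sits at 230723.857 steps above V_low.
Round → code 230724.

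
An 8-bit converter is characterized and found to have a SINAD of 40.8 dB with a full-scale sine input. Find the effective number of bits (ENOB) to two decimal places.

ENOB = (SINAD − 1.76) / 6.02 = (40.8 − 1.76)/6.02 = 6.485.

6.49 bits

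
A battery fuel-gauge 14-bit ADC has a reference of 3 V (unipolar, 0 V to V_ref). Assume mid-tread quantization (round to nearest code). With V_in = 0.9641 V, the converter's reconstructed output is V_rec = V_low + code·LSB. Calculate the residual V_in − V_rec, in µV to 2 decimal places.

49.71 µV

LSB = 3/2^14 = 183.11 µV.
(0.9641 − 0)/0.000183105 = 5265.2715; round gives code 5265.
Code 5265 maps back to 0 + 5265×0.000183105 V = 0.96405029 V.
V_in − V_rec = 4.9707e-05 V = 49.71 µV.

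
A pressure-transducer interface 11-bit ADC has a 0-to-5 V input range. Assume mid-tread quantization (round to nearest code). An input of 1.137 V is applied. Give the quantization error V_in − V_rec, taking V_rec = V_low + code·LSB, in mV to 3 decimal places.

-0.695 mV

Step size: 5 V ÷ 2^11 = 2.441 mV.
(V_in − V_low)/LSB = (1.137 − 0)/0.00244141 = 465.7152 → code 466 (round).
Code 466 maps back to 0 + 466×0.00244141 V = 1.1376953 V.
V_in − V_rec = -0.000695312 V = -0.695 mV.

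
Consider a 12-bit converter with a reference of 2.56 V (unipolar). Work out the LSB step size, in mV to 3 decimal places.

0.625 mV

Full-scale span = 2.56 V.
LSB = 2.56 / 2^12 = 2.56 / 4096 = 0.000625 V = 0.625 mV.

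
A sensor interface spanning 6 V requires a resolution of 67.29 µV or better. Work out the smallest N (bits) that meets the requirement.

17 bits

Number of steps required ≥ 6 V / 67.29 µV = 89166.30.
Need 2^N ≥ 89166.30; 2^16 = 65536, 2^17 = 131072.
Minimum N = 17.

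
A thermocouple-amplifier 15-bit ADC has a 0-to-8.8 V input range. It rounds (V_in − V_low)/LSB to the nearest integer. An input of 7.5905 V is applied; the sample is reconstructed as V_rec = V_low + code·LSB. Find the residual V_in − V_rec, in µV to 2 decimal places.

One LSB is 8.8 V / 32768 = 268.55 µV.
(V_in − V_low)/LSB = (7.5905 − 0)/0.000268555 = 28264.2618 → code 28264 (round).
Code 28264 maps back to 0 + 28264×0.000268555 V = 7.5904297 V.
Error = 7.5905 − 7.5904297 = 7.03125e-05 V = 70.31 µV.

70.31 µV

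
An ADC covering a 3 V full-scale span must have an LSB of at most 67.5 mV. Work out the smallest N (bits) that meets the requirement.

Number of steps required ≥ 3 V / 67.5 mV = 44.44.
Need 2^N ≥ 44.44; 2^5 = 32, 2^6 = 64.
Minimum N = 6.

6 bits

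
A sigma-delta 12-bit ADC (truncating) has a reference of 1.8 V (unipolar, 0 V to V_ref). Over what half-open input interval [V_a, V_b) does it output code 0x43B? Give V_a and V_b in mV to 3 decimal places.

LSB = 1.8/2^12 = 439.45 µV.
Code 0x43B = 1083 decimal.
V_a = V_low + 1083·LSB = 0.475928 V; V_b = V_low + 1084·LSB = 0.476367 V.

[475.928 mV, 476.367 mV)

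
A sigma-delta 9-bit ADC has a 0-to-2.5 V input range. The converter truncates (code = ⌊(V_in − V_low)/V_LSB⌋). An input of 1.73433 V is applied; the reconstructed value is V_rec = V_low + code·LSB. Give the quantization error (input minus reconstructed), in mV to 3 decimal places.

One LSB is 2.5 V / 512 = 4.883 mV.
(1.73433 − 0)/0.00488281 = 355.1908; ⌊·⌋ gives code 355.
V_rec = 0 + 355·0.00488281 = 1.7333984 V.
V_in − V_rec = 0.000931562 V = 0.932 mV.

0.932 mV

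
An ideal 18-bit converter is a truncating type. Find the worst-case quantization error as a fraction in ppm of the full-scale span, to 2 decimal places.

Truncating → worst-case error = 1 LSB = V_FS/2^18, so 1e+06/262144 = 3.8147 ppm of full scale.

3.81 ppm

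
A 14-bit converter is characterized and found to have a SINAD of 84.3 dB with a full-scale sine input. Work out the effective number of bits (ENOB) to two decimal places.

13.71 bits

ENOB = (SINAD − 1.76) / 6.02 = (84.3 − 1.76)/6.02 = 13.711.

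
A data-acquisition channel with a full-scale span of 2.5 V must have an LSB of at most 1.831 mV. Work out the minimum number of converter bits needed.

Number of steps required ≥ 2.5 V / 1.831 mV = 1365.37.
Need 2^N ≥ 1365.37; 2^10 = 1024, 2^11 = 2048.
Minimum N = 11.

11 bits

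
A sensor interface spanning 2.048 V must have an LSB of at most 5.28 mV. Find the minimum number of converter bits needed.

Number of steps required ≥ 2.048 V / 5.28 mV = 387.88.
Need 2^N ≥ 387.88; 2^8 = 256, 2^9 = 512.
Minimum N = 9.

9 bits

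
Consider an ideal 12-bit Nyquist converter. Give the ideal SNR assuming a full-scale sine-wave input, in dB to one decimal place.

74.0 dB

SNR ≈ 6.02·N + 1.76 dB = 6.02·12 + 1.76 = 74.00 dB.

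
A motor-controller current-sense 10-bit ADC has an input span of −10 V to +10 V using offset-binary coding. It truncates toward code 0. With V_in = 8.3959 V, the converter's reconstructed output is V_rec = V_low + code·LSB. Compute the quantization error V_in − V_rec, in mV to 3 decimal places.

16.994 mV

LSB = 20/2^10 = 19.531 mV.
Scaled input = 941.8701 LSBs, so code = 941.
V_rec = (−10) + 941·0.0195312 = 8.3789062 V.
Difference: 0.0169937 V → 16.994 mV.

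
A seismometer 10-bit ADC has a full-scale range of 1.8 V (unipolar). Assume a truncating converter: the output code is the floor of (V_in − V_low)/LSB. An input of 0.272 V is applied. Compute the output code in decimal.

code 154

LSB = 1.8 V / 1024 = 1.758 mV.
(V_in − V_low)/LSB = (0.272 − 0) / 0.00175781 = 154.738.
⌊·⌋(154.738) = 154.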